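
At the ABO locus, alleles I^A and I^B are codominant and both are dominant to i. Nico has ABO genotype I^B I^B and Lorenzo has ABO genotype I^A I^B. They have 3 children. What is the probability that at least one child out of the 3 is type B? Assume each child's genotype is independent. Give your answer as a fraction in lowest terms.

7/8

ABO cross I^B I^B × I^A I^B → 1/2 B, 1/2 AB.
So P(type B) = 1/2 per child.
P(none) = (1/2)^3 = 1/8; P(at least one) = 1 − 1/8 = 7/8.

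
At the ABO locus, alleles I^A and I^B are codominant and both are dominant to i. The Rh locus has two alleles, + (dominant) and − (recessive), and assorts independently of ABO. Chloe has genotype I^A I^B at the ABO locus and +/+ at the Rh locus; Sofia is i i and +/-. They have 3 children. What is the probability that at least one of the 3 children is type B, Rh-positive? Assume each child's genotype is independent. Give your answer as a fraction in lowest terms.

7/8

ABO cross I^A I^B × i i → 1/2 A, 1/2 B.
Rh cross +/+ × +/- → 1 Rh+; so P(type B, Rh-positive) = 1/2 × 1 = 1/2 per child.
P(none) = (1/2)^3 = 1/8; P(at least one) = 1 − 1/8 = 7/8.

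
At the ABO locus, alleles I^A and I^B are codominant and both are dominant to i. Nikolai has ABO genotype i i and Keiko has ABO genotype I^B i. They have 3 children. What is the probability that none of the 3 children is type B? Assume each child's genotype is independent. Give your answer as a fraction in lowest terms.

1/8

ABO cross i i × I^B i → 1/2 O, 1/2 B.
So P(type B) = 1/2 per child.
P(not type B) = 1/2 for one child; (1/2)^3 = 1/8.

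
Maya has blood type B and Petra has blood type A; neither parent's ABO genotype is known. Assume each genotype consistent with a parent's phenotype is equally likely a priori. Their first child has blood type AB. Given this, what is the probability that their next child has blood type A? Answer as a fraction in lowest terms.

5/36

Possible genotypes: Maya ∈ {I^B I^B, I^B i}; Petra ∈ {I^A I^A, I^A i}.
Weight each parental genotype pair by prior × P(type-AB child):
  I^B I^B × I^A I^A: posterior weight 4/9; P(next child type A) = 0.
  I^B I^B × I^A i: posterior weight 2/9; P(next child type A) = 0.
  I^B i × I^A I^A: posterior weight 2/9; P(next child type A) = 1/2.
  I^B i × I^A i: posterior weight 1/9; P(next child type A) = 1/4.
Weighted sum = 5/36.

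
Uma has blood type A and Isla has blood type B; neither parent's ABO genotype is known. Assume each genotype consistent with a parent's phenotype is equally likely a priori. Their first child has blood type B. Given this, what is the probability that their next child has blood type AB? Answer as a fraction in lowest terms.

Possible genotypes: Uma ∈ {AA, AO}; Isla ∈ {BB, BO}.
Weight each parental genotype pair by prior × P(type-B child):
  AO × BB: posterior weight 2/3; P(next child type AB) = 1/2.
  AO × BO: posterior weight 1/3; P(next child type AB) = 1/4.
Weighted sum = 5/12.

5/12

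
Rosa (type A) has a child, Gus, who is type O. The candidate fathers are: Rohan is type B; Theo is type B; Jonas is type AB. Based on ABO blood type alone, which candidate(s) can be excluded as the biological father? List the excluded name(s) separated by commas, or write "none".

A candidate is excluded only if no genotype consistent with his phenotype could produce a type O child with a type A mother.
Jonas (type AB): no genotype consistent with that phenotype can produce a type-O child with a type-A mother.

Jonas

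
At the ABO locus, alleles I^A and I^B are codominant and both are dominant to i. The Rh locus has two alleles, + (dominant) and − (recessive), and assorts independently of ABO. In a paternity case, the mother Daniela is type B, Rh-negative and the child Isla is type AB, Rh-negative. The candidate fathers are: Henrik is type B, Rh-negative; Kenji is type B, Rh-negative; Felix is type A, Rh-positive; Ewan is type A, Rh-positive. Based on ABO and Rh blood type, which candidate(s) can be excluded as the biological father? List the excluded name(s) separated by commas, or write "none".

Henrik, Kenji

A candidate is excluded only if no genotype consistent with his phenotype could produce a type AB, Rh-negative child with a type B, Rh-negative mother.
Henrik (type B, Rh-): no genotype consistent with that phenotype can produce a type-AB Rh- child with a type-B mother.
Kenji (type B, Rh-): no genotype consistent with that phenotype can produce a type-AB Rh- child with a type-B mother.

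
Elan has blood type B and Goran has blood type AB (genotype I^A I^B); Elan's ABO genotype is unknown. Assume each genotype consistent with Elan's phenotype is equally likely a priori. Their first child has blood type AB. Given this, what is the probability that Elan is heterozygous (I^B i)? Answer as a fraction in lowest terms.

Possible genotypes: Elan ∈ {I^B I^B, I^B i}; Goran ∈ {I^A I^B}.
Weight each parental genotype pair by prior × P(type-AB child):
  I^B I^B × I^A I^B: posterior weight 2/3.
  I^B i × I^A I^B: posterior weight 1/3.
Sum the posterior weight over pairs where Elan is I^B i: 1/3.

1/3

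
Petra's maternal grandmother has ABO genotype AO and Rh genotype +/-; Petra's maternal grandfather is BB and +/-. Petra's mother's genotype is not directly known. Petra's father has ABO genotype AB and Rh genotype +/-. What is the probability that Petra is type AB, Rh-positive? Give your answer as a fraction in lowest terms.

Petra's mother's ABO genotype from AO × BB: 1/2 AB, 1/2 BO.
Crossing each possibility with the father AB and summing P(type AB): 1/2·1/2 + 1/2·1/4 = 3/8.
Similarly for Rh via the mother's Rh distribution: P(Rh+) = 3/4.
Independent loci: 3/8 × 3/4 = 9/32.

9/32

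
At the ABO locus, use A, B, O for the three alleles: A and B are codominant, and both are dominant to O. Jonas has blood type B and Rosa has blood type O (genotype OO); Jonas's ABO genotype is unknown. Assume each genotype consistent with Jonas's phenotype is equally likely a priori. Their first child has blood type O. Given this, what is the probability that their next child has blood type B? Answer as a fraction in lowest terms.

1/2

Possible genotypes: Jonas ∈ {BB, BO}; Rosa ∈ {OO}.
Weight each parental genotype pair by prior × P(type-O child):
  BO × OO: posterior weight 1; P(next child type B) = 1/2.
Weighted sum = 1/2.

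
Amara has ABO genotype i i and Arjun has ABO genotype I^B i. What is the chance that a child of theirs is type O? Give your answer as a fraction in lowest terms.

1/2

ABO cross i i × I^B i → offspring phenotypes: 1/2 O, 1/2 B.
So P(type O) = 1/2.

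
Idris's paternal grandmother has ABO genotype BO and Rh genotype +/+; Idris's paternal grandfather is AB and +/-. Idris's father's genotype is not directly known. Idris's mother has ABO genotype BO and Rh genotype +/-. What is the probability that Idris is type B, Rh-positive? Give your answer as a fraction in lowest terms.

35/64

Idris's father's ABO genotype from BO × AB: 1/4 AB, 1/4 AO, 1/4 BB, 1/4 BO.
Crossing each possibility with the mother BO and summing P(type B): 1/4·1/2 + 1/4·1/4 + 1/4·1 + 1/4·3/4 = 5/8.
Similarly for Rh via the father's Rh distribution: P(Rh+) = 7/8.
Independent loci: 5/8 × 7/8 = 35/64.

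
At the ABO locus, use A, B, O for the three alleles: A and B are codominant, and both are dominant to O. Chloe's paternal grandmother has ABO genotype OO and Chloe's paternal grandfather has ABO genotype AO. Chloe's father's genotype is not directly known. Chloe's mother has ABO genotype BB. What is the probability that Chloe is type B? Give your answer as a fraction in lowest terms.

3/4

Chloe's father's ABO genotype from OO × AO: 1/2 AO, 1/2 OO.
Crossing each possibility with the mother BB and summing P(type B): 1/2·1/2 + 1/2·1 = 3/4.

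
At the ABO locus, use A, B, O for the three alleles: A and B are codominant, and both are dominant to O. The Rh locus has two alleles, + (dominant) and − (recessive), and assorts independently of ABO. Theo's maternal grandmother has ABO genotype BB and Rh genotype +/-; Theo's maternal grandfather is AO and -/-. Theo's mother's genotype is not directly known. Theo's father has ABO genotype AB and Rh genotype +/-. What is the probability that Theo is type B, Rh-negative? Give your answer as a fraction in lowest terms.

Theo's mother's ABO genotype from BB × AO: 1/2 AB, 1/2 BO.
Crossing each possibility with the father AB and summing P(type B): 1/2·1/4 + 1/2·1/2 = 3/8.
Similarly for Rh via the mother's Rh distribution: P(Rh-) = 3/8.
Independent loci: 3/8 × 3/8 = 9/64.

9/64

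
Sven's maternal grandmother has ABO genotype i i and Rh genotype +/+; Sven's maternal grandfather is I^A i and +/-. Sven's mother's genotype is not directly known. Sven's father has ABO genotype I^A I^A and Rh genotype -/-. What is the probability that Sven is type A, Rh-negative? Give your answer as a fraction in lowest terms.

Sven's mother's ABO genotype from i i × I^A i: 1/2 I^A i, 1/2 i i.
Crossing each possibility with the father I^A I^A and summing P(type A): 1/2·1 + 1/2·1 = 1.
Similarly for Rh via the mother's Rh distribution: P(Rh-) = 1/4.
Independent loci: 1 × 1/4 = 1/4.

1/4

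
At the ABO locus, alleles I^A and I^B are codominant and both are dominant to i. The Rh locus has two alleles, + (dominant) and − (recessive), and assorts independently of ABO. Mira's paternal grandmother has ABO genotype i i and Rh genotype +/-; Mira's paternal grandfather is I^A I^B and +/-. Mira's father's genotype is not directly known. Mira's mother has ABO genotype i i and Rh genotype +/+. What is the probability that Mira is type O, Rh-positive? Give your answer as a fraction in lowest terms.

1/2

Mira's father's ABO genotype from i i × I^A I^B: 1/2 I^A i, 1/2 I^B i.
Crossing each possibility with the mother i i and summing P(type O): 1/2·1/2 + 1/2·1/2 = 1/2.
Similarly for Rh via the father's Rh distribution: P(Rh+) = 1.
Independent loci: 1/2 × 1 = 1/2.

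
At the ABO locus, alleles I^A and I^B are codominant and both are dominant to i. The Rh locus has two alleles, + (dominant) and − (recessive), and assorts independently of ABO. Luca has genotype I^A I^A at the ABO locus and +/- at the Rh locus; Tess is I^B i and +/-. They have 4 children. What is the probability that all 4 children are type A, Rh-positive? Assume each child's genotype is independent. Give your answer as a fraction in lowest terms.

ABO cross I^A I^A × I^B i → 1/2 A, 1/2 AB.
Rh cross +/- × +/- → 3/4 Rh+, 1/4 Rh-; so P(type A, Rh-positive) = 1/2 × 3/4 = 3/8 per child.
All 4 independent: (3/8)^4 = 81/4096.

81/4096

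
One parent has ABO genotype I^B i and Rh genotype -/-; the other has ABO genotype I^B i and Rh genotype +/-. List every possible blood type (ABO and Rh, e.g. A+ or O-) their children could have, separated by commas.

Gametes from I^B i × I^B i give offspring ABO genotypes I^B I^B, I^B i, i i, i.e. phenotypes O, B.
Rh cross -/- × +/- → phenotypes Rh+, Rh-.
Combining independently: O+, O-, B+, B-.

O+, O-, B+, B-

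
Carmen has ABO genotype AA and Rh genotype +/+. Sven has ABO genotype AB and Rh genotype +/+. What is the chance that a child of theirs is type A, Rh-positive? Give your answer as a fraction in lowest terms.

ABO cross AA × AB → offspring phenotypes: 1/2 A, 1/2 AB.
Rh cross +/+ × +/+ → 1 Rh+.
Independent loci: P(type A, Rh-positive) = 1/2 × 1 = 1/2.

1/2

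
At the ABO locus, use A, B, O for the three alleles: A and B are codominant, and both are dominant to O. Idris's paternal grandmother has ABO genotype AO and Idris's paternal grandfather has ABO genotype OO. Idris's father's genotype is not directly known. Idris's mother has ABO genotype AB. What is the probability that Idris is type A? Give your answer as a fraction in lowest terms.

Idris's father's ABO genotype from AO × OO: 1/2 AO, 1/2 OO.
Crossing each possibility with the mother AB and summing P(type A): 1/2·1/2 + 1/2·1/2 = 1/2.

1/2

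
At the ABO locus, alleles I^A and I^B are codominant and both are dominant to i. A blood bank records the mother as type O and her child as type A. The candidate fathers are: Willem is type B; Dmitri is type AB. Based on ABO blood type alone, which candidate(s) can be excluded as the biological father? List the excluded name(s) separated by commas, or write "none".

Willem

A candidate is excluded only if no genotype consistent with his phenotype could produce a type A child with a type O mother.
Willem (type B): no genotype consistent with that phenotype can produce a type-A child with a type-O mother.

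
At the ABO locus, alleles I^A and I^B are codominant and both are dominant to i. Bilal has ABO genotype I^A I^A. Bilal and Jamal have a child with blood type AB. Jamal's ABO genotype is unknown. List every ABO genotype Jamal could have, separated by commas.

I^A I^B, I^B I^B, I^B i

For each candidate genotype of Jamal, check whether crossing it with I^A I^A can produce every observed child phenotype.
  I^A I^A → possible child types {A} ✗
  I^A I^B → possible child types {A, AB} ✓
  I^A i → possible child types {A} ✗
  I^B I^B → possible child types {AB} ✓
  I^B i → possible child types {A, AB} ✓
  i i → possible child types {A} ✗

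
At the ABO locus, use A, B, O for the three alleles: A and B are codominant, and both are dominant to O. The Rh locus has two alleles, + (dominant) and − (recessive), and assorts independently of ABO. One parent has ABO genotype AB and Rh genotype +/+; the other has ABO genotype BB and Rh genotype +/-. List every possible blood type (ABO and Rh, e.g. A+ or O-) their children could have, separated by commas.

Gametes from AB × BB give offspring ABO genotypes AB, BB, i.e. phenotypes B, AB.
Rh cross +/+ × +/- → phenotypes Rh+.
Combining independently: B+, AB+.

B+, AB+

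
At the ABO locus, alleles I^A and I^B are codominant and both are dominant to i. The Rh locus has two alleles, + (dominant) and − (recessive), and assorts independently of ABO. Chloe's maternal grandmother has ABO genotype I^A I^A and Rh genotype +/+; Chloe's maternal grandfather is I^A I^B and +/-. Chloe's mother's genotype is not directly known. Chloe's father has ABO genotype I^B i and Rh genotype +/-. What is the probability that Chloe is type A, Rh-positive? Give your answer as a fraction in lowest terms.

Chloe's mother's ABO genotype from I^A I^A × I^A I^B: 1/2 I^A I^A, 1/2 I^A I^B.
Crossing each possibility with the father I^B i and summing P(type A): 1/2·1/2 + 1/2·1/4 = 3/8.
Similarly for Rh via the mother's Rh distribution: P(Rh+) = 7/8.
Independent loci: 3/8 × 7/8 = 21/64.

21/64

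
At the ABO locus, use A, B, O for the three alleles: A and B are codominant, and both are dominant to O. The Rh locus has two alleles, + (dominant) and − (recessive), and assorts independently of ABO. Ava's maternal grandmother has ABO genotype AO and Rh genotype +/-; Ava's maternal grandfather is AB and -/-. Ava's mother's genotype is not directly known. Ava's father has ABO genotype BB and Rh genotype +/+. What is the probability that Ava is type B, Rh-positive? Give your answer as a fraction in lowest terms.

1/2

Ava's mother's ABO genotype from AO × AB: 1/4 AA, 1/4 AB, 1/4 AO, 1/4 BO.
Crossing each possibility with the father BB and summing P(type B): 1/4·0 + 1/4·1/2 + 1/4·1/2 + 1/4·1 = 1/2.
Similarly for Rh via the mother's Rh distribution: P(Rh+) = 1.
Independent loci: 1/2 × 1 = 1/2.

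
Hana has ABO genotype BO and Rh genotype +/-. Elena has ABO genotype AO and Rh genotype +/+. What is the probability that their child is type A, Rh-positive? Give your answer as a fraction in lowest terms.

ABO cross BO × AO → offspring phenotypes: 1/4 O, 1/4 A, 1/4 B, 1/4 AB.
Rh cross +/- × +/+ → 1 Rh+.
Independent loci: P(type A, Rh-positive) = 1/4 × 1 = 1/4.

1/4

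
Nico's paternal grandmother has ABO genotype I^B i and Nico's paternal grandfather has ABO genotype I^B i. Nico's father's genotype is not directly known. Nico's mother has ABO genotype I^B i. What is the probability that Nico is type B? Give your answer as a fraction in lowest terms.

Nico's father's ABO genotype from I^B i × I^B i: 1/4 I^B I^B, 1/2 I^B i, 1/4 i i.
Crossing each possibility with the mother I^B i and summing P(type B): 1/4·1 + 1/2·3/4 + 1/4·1/2 = 3/4.

3/4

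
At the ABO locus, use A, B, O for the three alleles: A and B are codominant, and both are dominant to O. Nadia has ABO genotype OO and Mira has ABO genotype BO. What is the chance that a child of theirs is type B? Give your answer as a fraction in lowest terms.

ABO cross OO × BO → offspring phenotypes: 1/2 O, 1/2 B.
So P(type B) = 1/2.

1/2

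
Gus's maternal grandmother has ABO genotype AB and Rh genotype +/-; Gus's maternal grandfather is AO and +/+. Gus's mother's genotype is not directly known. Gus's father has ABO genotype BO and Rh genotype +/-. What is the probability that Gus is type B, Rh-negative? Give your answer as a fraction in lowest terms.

Gus's mother's ABO genotype from AB × AO: 1/4 AA, 1/4 AB, 1/4 AO, 1/4 BO.
Crossing each possibility with the father BO and summing P(type B): 1/4·0 + 1/4·1/2 + 1/4·1/4 + 1/4·3/4 = 3/8.
Similarly for Rh via the mother's Rh distribution: P(Rh-) = 1/8.
Independent loci: 3/8 × 1/8 = 3/64.

3/64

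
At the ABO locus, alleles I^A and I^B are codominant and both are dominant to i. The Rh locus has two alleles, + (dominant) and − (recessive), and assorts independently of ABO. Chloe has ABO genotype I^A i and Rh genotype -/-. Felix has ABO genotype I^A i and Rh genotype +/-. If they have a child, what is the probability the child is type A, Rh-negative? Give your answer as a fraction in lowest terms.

3/8

ABO cross I^A i × I^A i → offspring phenotypes: 1/4 O, 3/4 A.
Rh cross -/- × +/- → 1/2 Rh+, 1/2 Rh-.
Independent loci: P(type A, Rh-negative) = 3/4 × 1/2 = 3/8.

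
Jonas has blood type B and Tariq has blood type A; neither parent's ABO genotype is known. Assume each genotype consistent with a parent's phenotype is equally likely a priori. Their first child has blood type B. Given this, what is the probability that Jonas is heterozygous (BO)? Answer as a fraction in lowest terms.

Possible genotypes: Jonas ∈ {BB, BO}; Tariq ∈ {AA, AO}.
Weight each parental genotype pair by prior × P(type-B child):
  BB × AO: posterior weight 2/3.
  BO × AO: posterior weight 1/3.
Sum the posterior weight over pairs where Jonas is BO: 1/3.

1/3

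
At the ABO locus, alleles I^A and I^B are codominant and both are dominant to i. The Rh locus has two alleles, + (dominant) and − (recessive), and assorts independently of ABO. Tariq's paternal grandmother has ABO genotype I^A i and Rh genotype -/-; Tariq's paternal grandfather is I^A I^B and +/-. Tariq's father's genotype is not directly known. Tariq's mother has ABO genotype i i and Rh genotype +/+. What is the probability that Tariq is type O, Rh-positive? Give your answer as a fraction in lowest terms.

Tariq's father's ABO genotype from I^A i × I^A I^B: 1/4 I^A I^A, 1/4 I^A I^B, 1/4 I^A i, 1/4 I^B i.
Crossing each possibility with the mother i i and summing P(type O): 1/4·0 + 1/4·0 + 1/4·1/2 + 1/4·1/2 = 1/4.
Similarly for Rh via the father's Rh distribution: P(Rh+) = 1.
Independent loci: 1/4 × 1 = 1/4.

1/4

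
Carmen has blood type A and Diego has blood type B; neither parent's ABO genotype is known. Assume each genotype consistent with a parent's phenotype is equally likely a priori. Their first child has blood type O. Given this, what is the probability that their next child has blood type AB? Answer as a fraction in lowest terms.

Possible genotypes: Carmen ∈ {AA, AO}; Diego ∈ {BB, BO}.
Weight each parental genotype pair by prior × P(type-O child):
  AO × BO: posterior weight 1; P(next child type AB) = 1/4.
Weighted sum = 1/4.

1/4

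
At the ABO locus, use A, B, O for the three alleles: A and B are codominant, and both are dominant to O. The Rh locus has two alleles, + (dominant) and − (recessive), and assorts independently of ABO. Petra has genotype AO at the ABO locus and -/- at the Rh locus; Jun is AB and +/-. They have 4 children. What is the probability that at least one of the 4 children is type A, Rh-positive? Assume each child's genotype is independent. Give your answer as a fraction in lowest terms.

175/256

ABO cross AO × AB → 1/2 A, 1/4 B, 1/4 AB.
Rh cross -/- × +/- → 1/2 Rh+, 1/2 Rh-; so P(type A, Rh-positive) = 1/2 × 1/2 = 1/4 per child.
P(none) = (3/4)^4 = 81/256; P(at least one) = 1 − 81/256 = 175/256.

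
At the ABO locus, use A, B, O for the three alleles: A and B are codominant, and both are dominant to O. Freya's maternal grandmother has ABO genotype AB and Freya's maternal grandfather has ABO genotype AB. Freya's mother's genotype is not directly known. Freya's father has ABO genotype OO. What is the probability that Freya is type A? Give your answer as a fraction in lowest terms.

1/2

Freya's mother's ABO genotype from AB × AB: 1/4 AA, 1/2 AB, 1/4 BB.
Crossing each possibility with the father OO and summing P(type A): 1/4·1 + 1/2·1/2 + 1/4·0 = 1/2.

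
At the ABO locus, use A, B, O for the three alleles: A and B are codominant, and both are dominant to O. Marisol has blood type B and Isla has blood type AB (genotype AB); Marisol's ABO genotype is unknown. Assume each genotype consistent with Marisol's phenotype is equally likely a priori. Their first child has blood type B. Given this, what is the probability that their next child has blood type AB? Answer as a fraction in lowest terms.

Possible genotypes: Marisol ∈ {BB, BO}; Isla ∈ {AB}.
Weight each parental genotype pair by prior × P(type-B child):
  BB × AB: posterior weight 1/2; P(next child type AB) = 1/2.
  BO × AB: posterior weight 1/2; P(next child type AB) = 1/4.
Weighted sum = 3/8.

3/8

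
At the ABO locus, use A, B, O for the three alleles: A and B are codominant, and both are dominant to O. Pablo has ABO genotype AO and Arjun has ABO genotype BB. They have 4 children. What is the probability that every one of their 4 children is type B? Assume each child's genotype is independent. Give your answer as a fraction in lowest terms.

1/16

ABO cross AO × BB → 1/2 B, 1/2 AB.
So P(type B) = 1/2 per child.
All 4 independent: (1/2)^4 = 1/16.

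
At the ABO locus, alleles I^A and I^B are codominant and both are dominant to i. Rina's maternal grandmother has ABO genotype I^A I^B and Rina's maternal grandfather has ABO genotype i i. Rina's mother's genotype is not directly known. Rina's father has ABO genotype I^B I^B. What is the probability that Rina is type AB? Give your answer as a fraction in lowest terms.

Rina's mother's ABO genotype from I^A I^B × i i: 1/2 I^A i, 1/2 I^B i.
Crossing each possibility with the father I^B I^B and summing P(type AB): 1/2·1/2 + 1/2·0 = 1/4.

1/4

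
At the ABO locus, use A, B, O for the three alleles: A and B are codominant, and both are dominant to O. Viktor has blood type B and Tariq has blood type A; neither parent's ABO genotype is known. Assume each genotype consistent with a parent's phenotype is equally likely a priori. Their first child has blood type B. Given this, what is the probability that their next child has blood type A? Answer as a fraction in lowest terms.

Possible genotypes: Viktor ∈ {BB, BO}; Tariq ∈ {AA, AO}.
Weight each parental genotype pair by prior × P(type-B child):
  BB × AO: posterior weight 2/3; P(next child type A) = 0.
  BO × AO: posterior weight 1/3; P(next child type A) = 1/4.
Weighted sum = 1/12.

1/12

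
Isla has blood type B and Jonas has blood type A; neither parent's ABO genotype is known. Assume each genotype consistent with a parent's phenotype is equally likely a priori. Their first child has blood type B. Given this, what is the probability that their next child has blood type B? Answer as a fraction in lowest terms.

5/12

Possible genotypes: Isla ∈ {BB, BO}; Jonas ∈ {AA, AO}.
Weight each parental genotype pair by prior × P(type-B child):
  BB × AO: posterior weight 2/3; P(next child type B) = 1/2.
  BO × AO: posterior weight 1/3; P(next child type B) = 1/4.
Weighted sum = 5/12.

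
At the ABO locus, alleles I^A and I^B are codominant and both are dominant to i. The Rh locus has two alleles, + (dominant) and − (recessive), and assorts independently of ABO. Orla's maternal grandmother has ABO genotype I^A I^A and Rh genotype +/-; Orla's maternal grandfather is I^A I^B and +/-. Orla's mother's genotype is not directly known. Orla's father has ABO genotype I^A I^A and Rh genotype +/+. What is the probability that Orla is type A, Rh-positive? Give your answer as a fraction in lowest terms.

Orla's mother's ABO genotype from I^A I^A × I^A I^B: 1/2 I^A I^A, 1/2 I^A I^B.
Crossing each possibility with the father I^A I^A and summing P(type A): 1/2·1 + 1/2·1/2 = 3/4.
Similarly for Rh via the mother's Rh distribution: P(Rh+) = 1.
Independent loci: 3/4 × 1 = 3/4.

3/4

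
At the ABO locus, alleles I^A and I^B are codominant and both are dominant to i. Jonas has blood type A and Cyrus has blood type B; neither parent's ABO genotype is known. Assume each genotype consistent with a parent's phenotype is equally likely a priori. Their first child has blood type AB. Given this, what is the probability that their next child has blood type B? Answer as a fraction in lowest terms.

Possible genotypes: Jonas ∈ {I^A I^A, I^A i}; Cyrus ∈ {I^B I^B, I^B i}.
Weight each parental genotype pair by prior × P(type-AB child):
  I^A I^A × I^B I^B: posterior weight 4/9; P(next child type B) = 0.
  I^A I^A × I^B i: posterior weight 2/9; P(next child type B) = 0.
  I^A i × I^B I^B: posterior weight 2/9; P(next child type B) = 1/2.
  I^A i × I^B i: posterior weight 1/9; P(next child type B) = 1/4.
Weighted sum = 5/36.

5/36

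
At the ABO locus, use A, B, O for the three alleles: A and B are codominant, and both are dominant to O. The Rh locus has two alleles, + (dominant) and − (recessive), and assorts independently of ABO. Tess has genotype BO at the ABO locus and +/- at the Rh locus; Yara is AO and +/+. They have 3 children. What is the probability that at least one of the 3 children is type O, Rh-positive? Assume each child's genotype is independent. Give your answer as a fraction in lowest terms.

ABO cross BO × AO → 1/4 O, 1/4 A, 1/4 B, 1/4 AB.
Rh cross +/- × +/+ → 1 Rh+; so P(type O, Rh-positive) = 1/4 × 1 = 1/4 per child.
P(none) = (3/4)^3 = 27/64; P(at least one) = 1 − 27/64 = 37/64.

37/64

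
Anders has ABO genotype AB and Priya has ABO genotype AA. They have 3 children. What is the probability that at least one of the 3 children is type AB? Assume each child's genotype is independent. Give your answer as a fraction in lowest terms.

7/8

ABO cross AB × AA → 1/2 A, 1/2 AB.
So P(type AB) = 1/2 per child.
P(none) = (1/2)^3 = 1/8; P(at least one) = 1 − 1/8 = 7/8.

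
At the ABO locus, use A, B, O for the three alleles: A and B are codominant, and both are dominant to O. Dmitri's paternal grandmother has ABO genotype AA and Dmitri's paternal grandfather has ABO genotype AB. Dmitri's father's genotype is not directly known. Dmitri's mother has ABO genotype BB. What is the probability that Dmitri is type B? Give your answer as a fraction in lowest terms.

1/4

Dmitri's father's ABO genotype from AA × AB: 1/2 AA, 1/2 AB.
Crossing each possibility with the mother BB and summing P(type B): 1/2·0 + 1/2·1/2 = 1/4.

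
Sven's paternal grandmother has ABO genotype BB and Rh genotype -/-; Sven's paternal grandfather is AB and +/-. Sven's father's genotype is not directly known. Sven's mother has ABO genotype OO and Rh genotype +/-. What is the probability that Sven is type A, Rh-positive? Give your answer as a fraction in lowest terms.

5/32

Sven's father's ABO genotype from BB × AB: 1/2 AB, 1/2 BB.
Crossing each possibility with the mother OO and summing P(type A): 1/2·1/2 + 1/2·0 = 1/4.
Similarly for Rh via the father's Rh distribution: P(Rh+) = 5/8.
Independent loci: 1/4 × 5/8 = 5/32.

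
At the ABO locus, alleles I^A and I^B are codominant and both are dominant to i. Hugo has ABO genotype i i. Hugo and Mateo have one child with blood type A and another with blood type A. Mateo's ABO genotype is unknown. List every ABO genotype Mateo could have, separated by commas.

For each candidate genotype of Mateo, check whether crossing it with i i can produce every observed child phenotype.
  I^A I^A → possible child types {A} ✓
  I^A I^B → possible child types {A, B} ✓
  I^A i → possible child types {O, A} ✓
  I^B I^B → possible child types {B} ✗
  I^B i → possible child types {O, B} ✗
  i i → possible child types {O} ✗

I^A I^A, I^A I^B, I^A i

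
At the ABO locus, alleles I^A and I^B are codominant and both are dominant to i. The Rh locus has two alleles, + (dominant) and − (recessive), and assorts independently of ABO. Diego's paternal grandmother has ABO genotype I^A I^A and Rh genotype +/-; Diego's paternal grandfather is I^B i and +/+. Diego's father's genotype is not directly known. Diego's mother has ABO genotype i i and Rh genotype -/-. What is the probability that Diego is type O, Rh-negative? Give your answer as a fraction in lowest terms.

1/16

Diego's father's ABO genotype from I^A I^A × I^B i: 1/2 I^A I^B, 1/2 I^A i.
Crossing each possibility with the mother i i and summing P(type O): 1/2·0 + 1/2·1/2 = 1/4.
Similarly for Rh via the father's Rh distribution: P(Rh-) = 1/4.
Independent loci: 1/4 × 1/4 = 1/16.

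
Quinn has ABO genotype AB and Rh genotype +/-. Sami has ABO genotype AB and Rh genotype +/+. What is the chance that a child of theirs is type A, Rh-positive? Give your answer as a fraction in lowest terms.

1/4

ABO cross AB × AB → offspring phenotypes: 1/4 A, 1/4 B, 1/2 AB.
Rh cross +/- × +/+ → 1 Rh+.
Independent loci: P(type A, Rh-positive) = 1/4 × 1 = 1/4.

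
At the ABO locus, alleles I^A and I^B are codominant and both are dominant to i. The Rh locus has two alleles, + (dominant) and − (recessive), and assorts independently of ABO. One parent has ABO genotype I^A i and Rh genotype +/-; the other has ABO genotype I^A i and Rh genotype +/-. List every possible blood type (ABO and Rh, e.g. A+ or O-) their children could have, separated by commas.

O+, O-, A+, A-

Gametes from I^A i × I^A i give offspring ABO genotypes I^A I^A, I^A i, i i, i.e. phenotypes O, A.
Rh cross +/- × +/- → phenotypes Rh+, Rh-.
Combining independently: O+, O-, A+, A-.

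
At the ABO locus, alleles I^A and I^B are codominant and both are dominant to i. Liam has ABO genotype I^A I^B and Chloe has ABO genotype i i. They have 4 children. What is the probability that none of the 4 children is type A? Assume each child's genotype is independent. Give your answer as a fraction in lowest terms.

ABO cross I^A I^B × i i → 1/2 A, 1/2 B.
So P(type A) = 1/2 per child.
P(not type A) = 1/2 for one child; (1/2)^4 = 1/16.

1/16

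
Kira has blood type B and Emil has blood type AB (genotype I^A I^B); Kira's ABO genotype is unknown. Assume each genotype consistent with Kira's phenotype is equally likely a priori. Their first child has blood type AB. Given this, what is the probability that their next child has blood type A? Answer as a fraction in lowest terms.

1/12

Possible genotypes: Kira ∈ {I^B I^B, I^B i}; Emil ∈ {I^A I^B}.
Weight each parental genotype pair by prior × P(type-AB child):
  I^B I^B × I^A I^B: posterior weight 2/3; P(next child type A) = 0.
  I^B i × I^A I^B: posterior weight 1/3; P(next child type A) = 1/4.
Weighted sum = 1/12.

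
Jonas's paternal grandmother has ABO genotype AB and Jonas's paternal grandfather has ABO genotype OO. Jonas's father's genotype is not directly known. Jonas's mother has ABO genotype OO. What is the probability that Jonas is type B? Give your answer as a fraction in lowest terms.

Jonas's father's ABO genotype from AB × OO: 1/2 AO, 1/2 BO.
Crossing each possibility with the mother OO and summing P(type B): 1/2·0 + 1/2·1/2 = 1/4.

1/4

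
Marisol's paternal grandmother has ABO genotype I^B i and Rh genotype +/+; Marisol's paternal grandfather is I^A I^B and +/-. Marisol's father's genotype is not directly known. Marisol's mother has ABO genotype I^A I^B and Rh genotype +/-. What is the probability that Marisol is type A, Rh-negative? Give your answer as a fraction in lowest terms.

Marisol's father's ABO genotype from I^B i × I^A I^B: 1/4 I^A I^B, 1/4 I^A i, 1/4 I^B I^B, 1/4 I^B i.
Crossing each possibility with the mother I^A I^B and summing P(type A): 1/4·1/4 + 1/4·1/2 + 1/4·0 + 1/4·1/4 = 1/4.
Similarly for Rh via the father's Rh distribution: P(Rh-) = 1/8.
Independent loci: 1/4 × 1/8 = 1/32.

1/32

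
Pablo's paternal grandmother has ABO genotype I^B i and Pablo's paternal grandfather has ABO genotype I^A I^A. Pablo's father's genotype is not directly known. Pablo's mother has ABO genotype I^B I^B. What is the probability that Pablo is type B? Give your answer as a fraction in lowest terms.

1/2

Pablo's father's ABO genotype from I^B i × I^A I^A: 1/2 I^A I^B, 1/2 I^A i.
Crossing each possibility with the mother I^B I^B and summing P(type B): 1/2·1/2 + 1/2·1/2 = 1/2.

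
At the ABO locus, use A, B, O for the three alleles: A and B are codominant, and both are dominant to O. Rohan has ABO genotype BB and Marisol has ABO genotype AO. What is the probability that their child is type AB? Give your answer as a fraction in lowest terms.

ABO cross BB × AO → offspring phenotypes: 1/2 B, 1/2 AB.
So P(type AB) = 1/2.

1/2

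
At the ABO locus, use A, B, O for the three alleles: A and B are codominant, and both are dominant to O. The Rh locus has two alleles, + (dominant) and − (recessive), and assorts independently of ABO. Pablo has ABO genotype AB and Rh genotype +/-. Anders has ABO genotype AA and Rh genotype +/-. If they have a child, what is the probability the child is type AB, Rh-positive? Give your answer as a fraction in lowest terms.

3/8

ABO cross AB × AA → offspring phenotypes: 1/2 A, 1/2 AB.
Rh cross +/- × +/- → 3/4 Rh+, 1/4 Rh-.
Independent loci: P(type AB, Rh-positive) = 1/2 × 3/4 = 3/8.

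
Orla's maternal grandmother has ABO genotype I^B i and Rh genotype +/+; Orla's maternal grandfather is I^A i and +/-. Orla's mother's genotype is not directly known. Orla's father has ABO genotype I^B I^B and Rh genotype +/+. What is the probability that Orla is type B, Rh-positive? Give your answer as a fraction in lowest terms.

Orla's mother's ABO genotype from I^B i × I^A i: 1/4 I^A I^B, 1/4 I^A i, 1/4 I^B i, 1/4 i i.
Crossing each possibility with the father I^B I^B and summing P(type B): 1/4·1/2 + 1/4·1/2 + 1/4·1 + 1/4·1 = 3/4.
Similarly for Rh via the mother's Rh distribution: P(Rh+) = 1.
Independent loci: 3/4 × 1 = 3/4.

3/4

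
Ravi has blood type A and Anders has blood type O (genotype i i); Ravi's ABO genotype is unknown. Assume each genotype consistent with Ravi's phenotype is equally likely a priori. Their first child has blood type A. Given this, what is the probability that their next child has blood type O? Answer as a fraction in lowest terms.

Possible genotypes: Ravi ∈ {I^A I^A, I^A i}; Anders ∈ {i i}.
Weight each parental genotype pair by prior × P(type-A child):
  I^A I^A × i i: posterior weight 2/3; P(next child type O) = 0.
  I^A i × i i: posterior weight 1/3; P(next child type O) = 1/2.
Weighted sum = 1/6.

1/6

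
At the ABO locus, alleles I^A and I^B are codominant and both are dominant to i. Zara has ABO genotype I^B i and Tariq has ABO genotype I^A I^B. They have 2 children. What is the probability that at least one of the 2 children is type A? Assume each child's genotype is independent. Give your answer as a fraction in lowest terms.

ABO cross I^B i × I^A I^B → 1/4 A, 1/2 B, 1/4 AB.
So P(type A) = 1/4 per child.
P(none) = (3/4)^2 = 9/16; P(at least one) = 1 − 9/16 = 7/16.

7/16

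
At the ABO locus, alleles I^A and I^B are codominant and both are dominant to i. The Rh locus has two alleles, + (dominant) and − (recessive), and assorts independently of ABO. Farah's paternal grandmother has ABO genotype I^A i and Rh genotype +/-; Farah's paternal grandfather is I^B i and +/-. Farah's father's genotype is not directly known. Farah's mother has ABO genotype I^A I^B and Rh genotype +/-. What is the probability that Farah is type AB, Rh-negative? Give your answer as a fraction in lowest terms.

1/16

Farah's father's ABO genotype from I^A i × I^B i: 1/4 I^A I^B, 1/4 I^A i, 1/4 I^B i, 1/4 i i.
Crossing each possibility with the mother I^A I^B and summing P(type AB): 1/4·1/2 + 1/4·1/4 + 1/4·1/4 + 1/4·0 = 1/4.
Similarly for Rh via the father's Rh distribution: P(Rh-) = 1/4.
Independent loci: 1/4 × 1/4 = 1/16.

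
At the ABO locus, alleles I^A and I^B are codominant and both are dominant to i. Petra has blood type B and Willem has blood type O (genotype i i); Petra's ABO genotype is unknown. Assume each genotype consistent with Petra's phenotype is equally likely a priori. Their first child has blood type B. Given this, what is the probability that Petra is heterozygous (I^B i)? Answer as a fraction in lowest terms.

1/3

Possible genotypes: Petra ∈ {I^B I^B, I^B i}; Willem ∈ {i i}.
Weight each parental genotype pair by prior × P(type-B child):
  I^B I^B × i i: posterior weight 2/3.
  I^B i × i i: posterior weight 1/3.
Sum the posterior weight over pairs where Petra is I^B i: 1/3.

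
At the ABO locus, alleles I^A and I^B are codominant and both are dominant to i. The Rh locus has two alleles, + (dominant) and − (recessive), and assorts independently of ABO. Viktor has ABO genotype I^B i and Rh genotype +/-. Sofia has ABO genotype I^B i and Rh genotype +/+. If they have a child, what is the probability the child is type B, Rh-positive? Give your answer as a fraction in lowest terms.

ABO cross I^B i × I^B i → offspring phenotypes: 1/4 O, 3/4 B.
Rh cross +/- × +/+ → 1 Rh+.
Independent loci: P(type B, Rh-positive) = 3/4 × 1 = 3/4.

3/4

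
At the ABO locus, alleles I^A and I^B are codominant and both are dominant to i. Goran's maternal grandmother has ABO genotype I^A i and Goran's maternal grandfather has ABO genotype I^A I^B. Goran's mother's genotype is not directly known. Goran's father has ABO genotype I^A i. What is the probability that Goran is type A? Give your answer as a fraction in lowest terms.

Goran's mother's ABO genotype from I^A i × I^A I^B: 1/4 I^A I^A, 1/4 I^A I^B, 1/4 I^A i, 1/4 I^B i.
Crossing each possibility with the father I^A i and summing P(type A): 1/4·1 + 1/4·1/2 + 1/4·3/4 + 1/4·1/4 = 5/8.

5/8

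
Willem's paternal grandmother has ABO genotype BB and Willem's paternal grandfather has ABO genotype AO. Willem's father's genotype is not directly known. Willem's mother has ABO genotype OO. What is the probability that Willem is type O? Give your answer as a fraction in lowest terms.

1/4

Willem's father's ABO genotype from BB × AO: 1/2 AB, 1/2 BO.
Crossing each possibility with the mother OO and summing P(type O): 1/2·0 + 1/2·1/2 = 1/4.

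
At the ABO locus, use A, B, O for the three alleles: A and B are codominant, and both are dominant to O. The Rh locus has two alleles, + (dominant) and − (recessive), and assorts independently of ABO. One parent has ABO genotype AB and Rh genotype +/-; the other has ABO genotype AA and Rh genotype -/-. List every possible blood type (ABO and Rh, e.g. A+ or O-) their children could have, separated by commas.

A+, A-, AB+, AB-

Gametes from AB × AA give offspring ABO genotypes AA, AB, i.e. phenotypes A, AB.
Rh cross +/- × -/- → phenotypes Rh+, Rh-.
Combining independently: A+, A-, AB+, AB-.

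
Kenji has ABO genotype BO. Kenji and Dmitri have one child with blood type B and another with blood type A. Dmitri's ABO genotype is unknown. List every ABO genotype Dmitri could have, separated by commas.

For each candidate genotype of Dmitri, check whether crossing it with BO can produce every observed child phenotype.
  AA → possible child types {A, AB} ✗
  AB → possible child types {A, B, AB} ✓
  AO → possible child types {O, A, B, AB} ✓
  BB → possible child types {B} ✗
  BO → possible child types {O, B} ✗
  OO → possible child types {O, B} ✗

AB, AO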